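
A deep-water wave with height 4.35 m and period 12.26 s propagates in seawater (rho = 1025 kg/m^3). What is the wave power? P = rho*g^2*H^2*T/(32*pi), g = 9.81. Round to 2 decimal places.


P = rho * g^2 * H^2 * T / (32 * pi)
P = 1025 * 9.81^2 * 4.35^2 * 12.26 / (32 * pi)
P = 1025 * 96.2361 * 18.9225 * 12.26 / 100.53096
P = 227630.79 W/m

227630.79


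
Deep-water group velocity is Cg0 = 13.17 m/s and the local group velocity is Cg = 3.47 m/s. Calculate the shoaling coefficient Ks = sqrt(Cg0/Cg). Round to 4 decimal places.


Ks = sqrt(Cg0 / Cg)
Ks = sqrt(13.17 / 3.47)
Ks = sqrt(3.7954)
Ks = 1.9482

1.9482


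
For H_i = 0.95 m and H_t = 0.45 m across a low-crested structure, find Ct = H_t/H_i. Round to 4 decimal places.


Ct = H_t / H_i
Ct = 0.45 / 0.95
Ct = 0.4737

0.4737


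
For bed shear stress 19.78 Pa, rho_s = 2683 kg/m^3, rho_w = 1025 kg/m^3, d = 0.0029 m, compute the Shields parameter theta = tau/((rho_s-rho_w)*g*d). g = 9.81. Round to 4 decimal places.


theta = tau / ((rho_s - rho_w) * g * d)
rho_s - rho_w = 2683 - 1025 = 1658
Denominator = 1658 * 9.81 * 0.0029 = 47.168442
theta = 19.78 / 47.168442
theta = 0.4193

0.4193


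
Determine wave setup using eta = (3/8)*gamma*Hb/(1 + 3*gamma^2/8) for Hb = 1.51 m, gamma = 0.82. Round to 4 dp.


eta = (3/8) * gamma * Hb / (1 + 3*gamma^2/8)
Numerator = (3/8) * 0.82 * 1.51 = 0.464325
Denominator = 1 + 3*0.82^2/8 = 1 + 0.252150 = 1.252150
eta = 0.464325 / 1.252150
eta = 0.3708 m

0.3708


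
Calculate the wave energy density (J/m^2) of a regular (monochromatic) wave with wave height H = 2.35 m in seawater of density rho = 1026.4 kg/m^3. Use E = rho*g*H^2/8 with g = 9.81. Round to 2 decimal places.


E = (1/8) * rho * g * H^2
E = (1/8) * 1026.4 * 9.81 * 2.35^2
E = 0.125 * 1026.4 * 9.81 * 5.5225
E = 6950.75 J/m^2

6950.75


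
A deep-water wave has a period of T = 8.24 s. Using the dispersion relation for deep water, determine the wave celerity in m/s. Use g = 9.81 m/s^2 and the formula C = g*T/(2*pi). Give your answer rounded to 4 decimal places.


We use the deep-water celerity formula:
C = g * T / (2 * pi)
C = 9.81 * 8.24 / (2 * 3.14159...)
C = 80.834400 / 6.283185
C = 12.8652 m/s

12.8652


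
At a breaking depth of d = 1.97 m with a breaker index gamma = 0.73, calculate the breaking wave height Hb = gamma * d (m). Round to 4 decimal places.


Hb = gamma * d
Hb = 0.73 * 1.97
Hb = 1.4381 m

1.4381


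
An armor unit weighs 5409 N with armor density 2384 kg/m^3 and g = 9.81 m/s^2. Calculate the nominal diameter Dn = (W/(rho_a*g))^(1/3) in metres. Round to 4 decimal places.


V = W / (rho_a * g)
V = 5409 / (2384 * 9.81)
V = 5409 / 23387.04
V = 0.231282 m^3
Dn = V^(1/3) = 0.231282^(1/3)
Dn = 0.6138 m

0.6138


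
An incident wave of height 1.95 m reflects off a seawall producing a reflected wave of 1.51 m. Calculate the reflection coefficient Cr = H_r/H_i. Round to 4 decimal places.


Cr = H_r / H_i
Cr = 1.51 / 1.95
Cr = 0.7744

0.7744


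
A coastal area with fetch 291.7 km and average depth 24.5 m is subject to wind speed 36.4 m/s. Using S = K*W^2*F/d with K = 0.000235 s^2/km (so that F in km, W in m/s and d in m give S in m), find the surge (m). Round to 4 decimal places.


S = K * W^2 * F / d
W^2 = 36.4^2 = 1324.96
S = 0.000235 * 1324.96 * 291.7 / 24.5
Numerator = 0.000235 * 1324.96 * 291.7 = 90.825346
S = 90.825346 / 24.5 = 3.7072 m

3.7072


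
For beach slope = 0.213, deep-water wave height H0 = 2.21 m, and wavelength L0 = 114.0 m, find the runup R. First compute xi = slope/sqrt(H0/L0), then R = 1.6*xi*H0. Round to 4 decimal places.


xi = slope / sqrt(H0/L0)
H0/L0 = 2.21/114.0 = 0.019386
sqrt(0.019386) = 0.139233
xi = 0.213 / 0.139233 = 1.529804
R = 1.6 * xi * H0 = 1.6 * 1.529804 * 2.21
R = 5.4094 m

5.4094


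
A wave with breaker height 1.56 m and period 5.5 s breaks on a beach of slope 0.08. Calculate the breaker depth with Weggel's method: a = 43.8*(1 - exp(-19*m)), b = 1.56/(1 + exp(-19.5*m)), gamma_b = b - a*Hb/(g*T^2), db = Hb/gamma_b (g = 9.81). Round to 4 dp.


a = 43.8 * (1 - exp(-19 * m))
exp(-19 * 0.08) = exp(-1.5200) = 0.218712
a = 43.8 * (1 - 0.218712) = 34.220419
b = 1.56 / (1 + exp(-19.5 * m))
exp(-19.5 * 0.08) = exp(-1.5600) = 0.210136
b = 1.56 / (1 + 0.210136) = 1.289111
Hb / (g * T^2) = 1.56 / (9.81 * 5.5^2) = 1.56 / 296.7525 = 0.00525691
gamma_b = b - a * Hb/(g*T^2) = 1.289111 - 34.220419 * 0.00525691 = 1.109218
db = Hb / gamma_b = 1.56 / 1.109218
db = 1.4064 m

1.4064


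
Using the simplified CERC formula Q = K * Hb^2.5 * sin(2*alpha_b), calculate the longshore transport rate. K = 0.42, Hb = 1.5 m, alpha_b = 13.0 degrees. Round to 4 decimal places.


Q = K * Hb^2.5 * sin(2 * alpha_b)
Hb^2.5 = 1.5^2.5 = 2.755676
sin(2 * 13.0) = sin(26.0) = 0.438371
Q = 0.42 * 2.755676 * 0.438371
Q = 0.5074 m^3/s

0.5074


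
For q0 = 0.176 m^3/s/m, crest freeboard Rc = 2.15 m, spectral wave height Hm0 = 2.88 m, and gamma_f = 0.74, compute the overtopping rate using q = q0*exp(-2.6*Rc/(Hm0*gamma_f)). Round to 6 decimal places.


q = q0 * exp(-2.6 * Rc / (Hm0 * gamma_f))
Exponent = -2.6 * 2.15 / (2.88 * 0.74)
= -2.6 * 2.15 / 2.1312
= -2.622935
exp(-2.622935) = 0.072589
q = 0.176 * 0.072589
q = 0.012776 m^3/s/m

0.012776


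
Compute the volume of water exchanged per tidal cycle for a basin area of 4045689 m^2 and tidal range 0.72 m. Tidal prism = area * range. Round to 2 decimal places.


Tidal prism = Area * Tidal range
P = 4045689 * 0.72
P = 2912896.08 m^3

2912896.08


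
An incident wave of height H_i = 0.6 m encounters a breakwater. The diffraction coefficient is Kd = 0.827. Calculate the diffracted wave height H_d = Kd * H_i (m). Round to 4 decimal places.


H_d = Kd * H_i
H_d = 0.827 * 0.6
H_d = 0.4962 m

0.4962


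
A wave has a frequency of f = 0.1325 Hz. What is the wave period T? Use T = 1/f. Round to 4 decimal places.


T = 1 / f
T = 1 / 0.1325
T = 7.5472 s

7.5472


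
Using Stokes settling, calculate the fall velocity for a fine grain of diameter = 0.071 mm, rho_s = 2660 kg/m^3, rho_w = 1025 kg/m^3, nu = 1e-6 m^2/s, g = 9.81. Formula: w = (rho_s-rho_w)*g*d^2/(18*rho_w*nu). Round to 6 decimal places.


w = (rho_s - rho_w) * g * d^2 / (18 * rho_w * nu)
d = 0.071 mm = 0.000071 m
rho_s - rho_w = 2660 - 1025 = 1635
Numerator = 1635 * 9.81 * (0.000071)^2 = 0.000080854363
Denominator = 18 * 1025 * 1e-6 = 0.018450
w = 0.004382 m/s

0.004382


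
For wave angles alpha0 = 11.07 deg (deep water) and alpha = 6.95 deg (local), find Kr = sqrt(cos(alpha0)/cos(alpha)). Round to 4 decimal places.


Kr = sqrt(cos(alpha0) / cos(alpha))
cos(11.07) = 0.981393
cos(6.95) = 0.992652
Kr = sqrt(0.981393 / 0.992652)
Kr = sqrt(0.988658)
Kr = 0.9943

0.9943


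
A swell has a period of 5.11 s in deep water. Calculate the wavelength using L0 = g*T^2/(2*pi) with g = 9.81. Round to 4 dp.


L0 = g * T^2 / (2 * pi)
L0 = 9.81 * 5.11^2 / (2 * pi)
L0 = 9.81 * 26.1121 / 6.28319
L0 = 256.1597 / 6.28319
L0 = 40.7691 m

40.7691


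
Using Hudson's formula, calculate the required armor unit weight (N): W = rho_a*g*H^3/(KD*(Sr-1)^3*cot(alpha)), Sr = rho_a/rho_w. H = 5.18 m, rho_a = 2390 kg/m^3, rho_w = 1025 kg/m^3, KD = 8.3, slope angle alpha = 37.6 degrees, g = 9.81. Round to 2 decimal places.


Sr = rho_a / rho_w = 2390 / 1025 = 2.331707
(Sr - 1) = 1.331707
(Sr - 1)^3 = 2.361709
cot(37.6) = 1 / tan(37.6) = 1 / 0.770104 = 1.298526
Numerator = 2390 * 9.81 * 5.18^3 = 3258788.5939
Denominator = 8.3 * 2.361709 * 1.298526 = 25.453954
W = 3258788.5939 / 25.453954
W = 128026.81 N

128026.81


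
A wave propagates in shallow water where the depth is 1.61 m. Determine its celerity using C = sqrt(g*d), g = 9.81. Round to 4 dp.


Using the shallow-water approximation:
C = sqrt(g * d) = sqrt(9.81 * 1.61)
C = sqrt(15.7941)
C = 3.9742 m/s

3.9742


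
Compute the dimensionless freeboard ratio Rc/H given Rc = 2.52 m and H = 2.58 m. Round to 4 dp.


Relative freeboard = Rc / H
= 2.52 / 2.58
= 0.9767

0.9767


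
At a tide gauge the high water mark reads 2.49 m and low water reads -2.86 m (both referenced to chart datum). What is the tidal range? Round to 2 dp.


Tidal range = High water - Low water
Tidal range = 2.49 - (-2.86)
Tidal range = 5.35 m

5.35


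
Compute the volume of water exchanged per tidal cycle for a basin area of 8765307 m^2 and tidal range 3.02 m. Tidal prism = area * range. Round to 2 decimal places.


Tidal prism = Area * Tidal range
P = 8765307 * 3.02
P = 26471227.14 m^3

26471227.14


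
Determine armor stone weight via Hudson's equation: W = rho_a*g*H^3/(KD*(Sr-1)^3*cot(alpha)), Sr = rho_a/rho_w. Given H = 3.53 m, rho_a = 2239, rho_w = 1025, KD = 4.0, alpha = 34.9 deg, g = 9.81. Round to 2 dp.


Sr = rho_a / rho_w = 2239 / 1025 = 2.184390
(Sr - 1) = 1.184390
(Sr - 1)^3 = 1.661439
cot(34.9) = 1 / tan(34.9) = 1 / 0.697610 = 1.433466
Numerator = 2239 * 9.81 * 3.53^3 = 966155.9151
Denominator = 4.0 * 1.661439 * 1.433466 = 9.526469
W = 966155.9151 / 9.526469
W = 101418.05 N

101418.05


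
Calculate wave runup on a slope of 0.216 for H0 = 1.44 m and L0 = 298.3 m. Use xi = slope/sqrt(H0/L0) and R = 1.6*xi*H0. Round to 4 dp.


xi = slope / sqrt(H0/L0)
H0/L0 = 1.44/298.3 = 0.004827
sqrt(0.004827) = 0.069479
xi = 0.216 / 0.069479 = 3.108845
R = 1.6 * xi * H0 = 1.6 * 3.108845 * 1.44
R = 7.1628 m

7.1628


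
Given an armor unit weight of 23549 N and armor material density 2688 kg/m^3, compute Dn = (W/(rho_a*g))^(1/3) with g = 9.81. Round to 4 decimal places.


V = W / (rho_a * g)
V = 23549 / (2688 * 9.81)
V = 23549 / 26369.28
V = 0.893047 m^3
Dn = V^(1/3) = 0.893047^(1/3)
Dn = 0.9630 m

0.9630


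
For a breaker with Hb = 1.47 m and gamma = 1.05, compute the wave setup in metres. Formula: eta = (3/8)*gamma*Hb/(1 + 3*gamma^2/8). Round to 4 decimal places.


eta = (3/8) * gamma * Hb / (1 + 3*gamma^2/8)
Numerator = (3/8) * 1.05 * 1.47 = 0.578813
Denominator = 1 + 3*1.05^2/8 = 1 + 0.413438 = 1.413438
eta = 0.578813 / 1.413438
eta = 0.4095 m

0.4095


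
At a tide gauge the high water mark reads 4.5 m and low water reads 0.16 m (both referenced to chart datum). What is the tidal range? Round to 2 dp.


Tidal range = High water - Low water
Tidal range = 4.5 - (0.16)
Tidal range = 4.34 m

4.34


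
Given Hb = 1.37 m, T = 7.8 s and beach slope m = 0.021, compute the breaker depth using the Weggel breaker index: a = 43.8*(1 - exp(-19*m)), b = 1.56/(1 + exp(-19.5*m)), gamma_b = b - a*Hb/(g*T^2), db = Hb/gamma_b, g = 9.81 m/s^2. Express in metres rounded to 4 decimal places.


a = 43.8 * (1 - exp(-19 * m))
exp(-19 * 0.021) = exp(-0.3990) = 0.670991
a = 43.8 * (1 - 0.670991) = 14.410607
b = 1.56 / (1 + exp(-19.5 * m))
exp(-19.5 * 0.021) = exp(-0.4095) = 0.663982
b = 1.56 / (1 + 0.663982) = 0.937510
Hb / (g * T^2) = 1.37 / (9.81 * 7.8^2) = 1.37 / 596.8404 = 0.00229542
gamma_b = b - a * Hb/(g*T^2) = 0.937510 - 14.410607 * 0.00229542 = 0.904432
db = Hb / gamma_b = 1.37 / 0.904432
db = 1.5148 m

1.5148


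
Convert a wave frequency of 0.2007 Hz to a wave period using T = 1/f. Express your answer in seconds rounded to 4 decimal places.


T = 1 / f
T = 1 / 0.2007
T = 4.9826 s

4.9826


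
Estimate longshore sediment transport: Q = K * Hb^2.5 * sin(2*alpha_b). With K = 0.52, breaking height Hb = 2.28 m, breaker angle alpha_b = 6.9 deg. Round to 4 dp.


Q = K * Hb^2.5 * sin(2 * alpha_b)
Hb^2.5 = 2.28^2.5 = 7.849412
sin(2 * 6.9) = sin(13.8) = 0.238533
Q = 0.52 * 7.849412 * 0.238533
Q = 0.9736 m^3/s

0.9736


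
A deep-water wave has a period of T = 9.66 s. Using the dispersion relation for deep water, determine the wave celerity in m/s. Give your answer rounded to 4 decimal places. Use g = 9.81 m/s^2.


We use the deep-water celerity formula:
C = g * T / (2 * pi)
C = 9.81 * 9.66 / (2 * 3.14159...)
C = 94.764600 / 6.283185
C = 15.0823 m/s

15.0823


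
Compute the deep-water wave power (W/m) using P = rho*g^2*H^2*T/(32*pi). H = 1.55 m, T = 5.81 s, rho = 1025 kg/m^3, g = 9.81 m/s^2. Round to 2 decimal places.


P = rho * g^2 * H^2 * T / (32 * pi)
P = 1025 * 9.81^2 * 1.55^2 * 5.81 / (32 * pi)
P = 1025 * 96.2361 * 2.4025 * 5.81 / 100.53096
P = 13696.25 W/m

13696.25


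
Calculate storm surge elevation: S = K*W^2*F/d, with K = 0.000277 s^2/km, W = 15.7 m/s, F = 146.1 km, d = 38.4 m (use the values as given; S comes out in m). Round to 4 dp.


S = K * W^2 * F / d
W^2 = 15.7^2 = 246.49
S = 0.000277 * 246.49 * 146.1 / 38.4
Numerator = 0.000277 * 246.49 * 146.1 = 9.975376
S = 9.975376 / 38.4 = 0.2598 m

0.2598


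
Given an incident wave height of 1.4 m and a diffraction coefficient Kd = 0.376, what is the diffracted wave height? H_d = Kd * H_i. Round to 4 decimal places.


H_d = Kd * H_i
H_d = 0.376 * 1.4
H_d = 0.5264 m

0.5264


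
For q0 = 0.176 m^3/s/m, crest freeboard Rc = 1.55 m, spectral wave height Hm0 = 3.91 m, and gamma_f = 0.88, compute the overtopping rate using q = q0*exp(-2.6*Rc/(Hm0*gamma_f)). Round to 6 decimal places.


q = q0 * exp(-2.6 * Rc / (Hm0 * gamma_f))
Exponent = -2.6 * 1.55 / (3.91 * 0.88)
= -2.6 * 1.55 / 3.4408
= -1.171239
exp(-1.171239) = 0.309983
q = 0.176 * 0.309983
q = 0.054557 m^3/s/m

0.054557


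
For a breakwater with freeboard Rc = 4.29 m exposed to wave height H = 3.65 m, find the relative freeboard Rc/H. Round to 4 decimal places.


Relative freeboard = Rc / H
= 4.29 / 3.65
= 1.1753

1.1753


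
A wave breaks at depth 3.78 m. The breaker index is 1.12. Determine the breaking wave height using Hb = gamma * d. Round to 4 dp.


Hb = gamma * d
Hb = 1.12 * 3.78
Hb = 4.2336 m

4.2336


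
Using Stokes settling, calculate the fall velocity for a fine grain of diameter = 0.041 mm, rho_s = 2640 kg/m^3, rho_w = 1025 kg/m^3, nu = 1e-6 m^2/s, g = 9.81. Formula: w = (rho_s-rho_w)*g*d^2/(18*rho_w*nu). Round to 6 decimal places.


w = (rho_s - rho_w) * g * d^2 / (18 * rho_w * nu)
d = 0.041 mm = 0.000041 m
rho_s - rho_w = 2640 - 1025 = 1615
Numerator = 1615 * 9.81 * (0.000041)^2 = 0.000026632335
Denominator = 18 * 1025 * 1e-6 = 0.018450
w = 0.001443 m/s

0.001443


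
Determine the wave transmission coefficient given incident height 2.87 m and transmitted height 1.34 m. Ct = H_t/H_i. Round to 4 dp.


Ct = H_t / H_i
Ct = 1.34 / 2.87
Ct = 0.4669

0.4669


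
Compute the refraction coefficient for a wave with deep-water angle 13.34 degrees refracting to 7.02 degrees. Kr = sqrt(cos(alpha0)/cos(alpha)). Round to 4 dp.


Kr = sqrt(cos(alpha0) / cos(alpha))
cos(13.34) = 0.973018
cos(7.02) = 0.992504
Kr = sqrt(0.973018 / 0.992504)
Kr = sqrt(0.980367)
Kr = 0.9901

0.9901


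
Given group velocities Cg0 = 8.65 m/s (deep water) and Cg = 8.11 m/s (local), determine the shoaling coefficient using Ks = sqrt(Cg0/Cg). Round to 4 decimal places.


Ks = sqrt(Cg0 / Cg)
Ks = sqrt(8.65 / 8.11)
Ks = sqrt(1.0666)
Ks = 1.0328

1.0328


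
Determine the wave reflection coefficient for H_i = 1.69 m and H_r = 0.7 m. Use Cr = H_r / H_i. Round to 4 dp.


Cr = H_r / H_i
Cr = 0.7 / 1.69
Cr = 0.4142

0.4142


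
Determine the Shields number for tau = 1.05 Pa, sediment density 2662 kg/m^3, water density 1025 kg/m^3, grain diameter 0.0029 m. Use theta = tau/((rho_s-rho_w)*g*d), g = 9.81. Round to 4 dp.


theta = tau / ((rho_s - rho_w) * g * d)
rho_s - rho_w = 2662 - 1025 = 1637
Denominator = 1637 * 9.81 * 0.0029 = 46.571013
theta = 1.05 / 46.571013
theta = 0.0225

0.0225


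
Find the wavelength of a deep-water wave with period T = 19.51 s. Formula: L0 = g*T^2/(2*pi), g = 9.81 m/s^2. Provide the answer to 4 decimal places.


L0 = g * T^2 / (2 * pi)
L0 = 9.81 * 19.51^2 / (2 * pi)
L0 = 9.81 * 380.6401 / 6.28319
L0 = 3734.0794 / 6.28319
L0 = 594.2972 m

594.2972


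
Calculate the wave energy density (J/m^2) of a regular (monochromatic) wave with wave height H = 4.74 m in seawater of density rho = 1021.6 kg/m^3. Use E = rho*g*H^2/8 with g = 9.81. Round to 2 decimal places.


E = (1/8) * rho * g * H^2
E = (1/8) * 1021.6 * 9.81 * 4.74^2
E = 0.125 * 1021.6 * 9.81 * 22.4676
E = 28145.99 J/m^2

28145.99


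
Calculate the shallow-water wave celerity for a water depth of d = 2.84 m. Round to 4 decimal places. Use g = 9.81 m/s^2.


Using the shallow-water approximation:
C = sqrt(g * d) = sqrt(9.81 * 2.84)
C = sqrt(27.8604)
C = 5.2783 m/s

5.2783


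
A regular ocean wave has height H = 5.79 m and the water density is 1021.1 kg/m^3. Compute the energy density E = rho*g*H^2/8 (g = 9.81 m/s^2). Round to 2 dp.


E = (1/8) * rho * g * H^2
E = (1/8) * 1021.1 * 9.81 * 5.79^2
E = 0.125 * 1021.1 * 9.81 * 33.5241
E = 41976.33 J/m^2

41976.33


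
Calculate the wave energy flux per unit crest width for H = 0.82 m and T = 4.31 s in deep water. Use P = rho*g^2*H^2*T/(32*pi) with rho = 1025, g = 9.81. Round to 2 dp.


P = rho * g^2 * H^2 * T / (32 * pi)
P = 1025 * 9.81^2 * 0.82^2 * 4.31 / (32 * pi)
P = 1025 * 96.2361 * 0.6724 * 4.31 / 100.53096
P = 2843.59 W/m

2843.59


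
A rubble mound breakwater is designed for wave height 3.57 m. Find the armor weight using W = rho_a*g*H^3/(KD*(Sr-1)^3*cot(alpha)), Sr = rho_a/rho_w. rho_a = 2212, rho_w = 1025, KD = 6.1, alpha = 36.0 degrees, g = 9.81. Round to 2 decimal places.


Sr = rho_a / rho_w = 2212 / 1025 = 2.158049
(Sr - 1) = 1.158049
(Sr - 1)^3 = 1.553033
cot(36.0) = 1 / tan(36.0) = 1 / 0.726543 = 1.376382
Numerator = 2212 * 9.81 * 3.57^3 = 987321.9183
Denominator = 6.1 * 1.553033 * 1.376382 = 13.039152
W = 987321.9183 / 13.039152
W = 75719.79 N

75719.79


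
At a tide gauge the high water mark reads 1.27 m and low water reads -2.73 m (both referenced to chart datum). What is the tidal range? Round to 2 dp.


Tidal range = High water - Low water
Tidal range = 1.27 - (-2.73)
Tidal range = 4.00 m

4.00


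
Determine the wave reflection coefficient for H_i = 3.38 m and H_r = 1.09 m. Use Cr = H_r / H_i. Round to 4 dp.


Cr = H_r / H_i
Cr = 1.09 / 3.38
Cr = 0.3225

0.3225


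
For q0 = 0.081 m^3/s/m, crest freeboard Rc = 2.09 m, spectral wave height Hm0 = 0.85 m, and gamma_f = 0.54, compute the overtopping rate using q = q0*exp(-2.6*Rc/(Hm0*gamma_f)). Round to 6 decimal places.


q = q0 * exp(-2.6 * Rc / (Hm0 * gamma_f))
Exponent = -2.6 * 2.09 / (0.85 * 0.54)
= -2.6 * 2.09 / 0.4590
= -11.838780
exp(-11.838780) = 0.000007
q = 0.081 * 0.000007
q = 0.000001 m^3/s/m

0.000001


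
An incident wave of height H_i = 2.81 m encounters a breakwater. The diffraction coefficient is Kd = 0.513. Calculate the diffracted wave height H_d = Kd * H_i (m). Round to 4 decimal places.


H_d = Kd * H_i
H_d = 0.513 * 2.81
H_d = 1.4415 m

1.4415


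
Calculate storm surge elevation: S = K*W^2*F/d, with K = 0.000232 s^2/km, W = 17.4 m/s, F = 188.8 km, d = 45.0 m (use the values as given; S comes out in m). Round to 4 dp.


S = K * W^2 * F / d
W^2 = 17.4^2 = 302.76
S = 0.000232 * 302.76 * 188.8 / 45.0
Numerator = 0.000232 * 302.76 * 188.8 = 13.261372
S = 13.261372 / 45.0 = 0.2947 m

0.2947


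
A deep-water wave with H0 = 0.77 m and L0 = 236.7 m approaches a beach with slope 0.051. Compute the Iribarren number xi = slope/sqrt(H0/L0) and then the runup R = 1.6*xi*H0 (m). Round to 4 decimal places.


xi = slope / sqrt(H0/L0)
H0/L0 = 0.77/236.7 = 0.003253
sqrt(0.003253) = 0.057036
xi = 0.051 / 0.057036 = 0.894178
R = 1.6 * xi * H0 = 1.6 * 0.894178 * 0.77
R = 1.1016 m

1.1016


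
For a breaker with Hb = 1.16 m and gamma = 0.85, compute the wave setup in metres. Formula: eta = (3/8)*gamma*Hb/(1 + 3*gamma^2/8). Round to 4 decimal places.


eta = (3/8) * gamma * Hb / (1 + 3*gamma^2/8)
Numerator = (3/8) * 0.85 * 1.16 = 0.369750
Denominator = 1 + 3*0.85^2/8 = 1 + 0.270938 = 1.270938
eta = 0.369750 / 1.270938
eta = 0.2909 m

0.2909


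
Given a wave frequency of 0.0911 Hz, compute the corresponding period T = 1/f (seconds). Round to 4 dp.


T = 1 / f
T = 1 / 0.0911
T = 10.9769 s

10.9769


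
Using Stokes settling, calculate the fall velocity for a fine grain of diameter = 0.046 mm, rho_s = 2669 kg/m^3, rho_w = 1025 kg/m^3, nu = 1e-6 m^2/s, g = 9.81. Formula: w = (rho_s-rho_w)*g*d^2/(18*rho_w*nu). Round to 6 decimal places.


w = (rho_s - rho_w) * g * d^2 / (18 * rho_w * nu)
d = 0.046 mm = 0.000046 m
rho_s - rho_w = 2669 - 1025 = 1644
Numerator = 1644 * 9.81 * (0.000046)^2 = 0.000034126086
Denominator = 18 * 1025 * 1e-6 = 0.018450
w = 0.001850 m/s

0.001850


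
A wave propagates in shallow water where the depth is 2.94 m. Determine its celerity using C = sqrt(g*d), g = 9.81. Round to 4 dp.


Using the shallow-water approximation:
C = sqrt(g * d) = sqrt(9.81 * 2.94)
C = sqrt(28.8414)
C = 5.3704 m/s

5.3704


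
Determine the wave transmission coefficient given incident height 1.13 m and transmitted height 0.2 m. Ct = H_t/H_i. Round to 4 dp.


Ct = H_t / H_i
Ct = 0.2 / 1.13
Ct = 0.1770

0.1770


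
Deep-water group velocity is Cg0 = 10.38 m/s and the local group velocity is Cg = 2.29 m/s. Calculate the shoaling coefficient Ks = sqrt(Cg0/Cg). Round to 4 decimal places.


Ks = sqrt(Cg0 / Cg)
Ks = sqrt(10.38 / 2.29)
Ks = sqrt(4.5328)
Ks = 2.1290

2.1290


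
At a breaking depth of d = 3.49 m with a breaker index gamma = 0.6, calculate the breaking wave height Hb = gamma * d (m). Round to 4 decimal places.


Hb = gamma * d
Hb = 0.6 * 3.49
Hb = 2.0940 m

2.0940


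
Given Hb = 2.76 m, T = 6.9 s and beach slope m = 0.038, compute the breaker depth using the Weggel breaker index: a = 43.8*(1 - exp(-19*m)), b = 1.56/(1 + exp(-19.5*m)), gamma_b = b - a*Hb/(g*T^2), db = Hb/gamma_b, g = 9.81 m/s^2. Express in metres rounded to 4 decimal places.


a = 43.8 * (1 - exp(-19 * m))
exp(-19 * 0.038) = exp(-0.7220) = 0.485780
a = 43.8 * (1 - 0.485780) = 22.522848
b = 1.56 / (1 + exp(-19.5 * m))
exp(-19.5 * 0.038) = exp(-0.7410) = 0.476637
b = 1.56 / (1 + 0.476637) = 1.056455
Hb / (g * T^2) = 2.76 / (9.81 * 6.9^2) = 2.76 / 467.0541 = 0.00590938
gamma_b = b - a * Hb/(g*T^2) = 1.056455 - 22.522848 * 0.00590938 = 0.923359
db = Hb / gamma_b = 2.76 / 0.923359
db = 2.9891 m

2.9891


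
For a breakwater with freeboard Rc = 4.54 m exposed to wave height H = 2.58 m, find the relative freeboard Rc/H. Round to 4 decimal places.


Relative freeboard = Rc / H
= 4.54 / 2.58
= 1.7597

1.7597


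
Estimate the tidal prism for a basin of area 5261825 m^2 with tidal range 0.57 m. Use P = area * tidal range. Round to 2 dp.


Tidal prism = Area * Tidal range
P = 5261825 * 0.57
P = 2999240.25 m^3

2999240.25


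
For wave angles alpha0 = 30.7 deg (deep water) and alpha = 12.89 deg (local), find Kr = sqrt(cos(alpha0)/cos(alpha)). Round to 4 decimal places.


Kr = sqrt(cos(alpha0) / cos(alpha))
cos(30.7) = 0.859852
cos(12.89) = 0.974800
Kr = sqrt(0.859852 / 0.974800)
Kr = sqrt(0.882081)
Kr = 0.9392

0.9392


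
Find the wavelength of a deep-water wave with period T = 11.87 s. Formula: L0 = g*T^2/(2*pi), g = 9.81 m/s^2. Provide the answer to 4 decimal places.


L0 = g * T^2 / (2 * pi)
L0 = 9.81 * 11.87^2 / (2 * pi)
L0 = 9.81 * 140.8969 / 6.28319
L0 = 1382.1986 / 6.28319
L0 = 219.9837 m

219.9837


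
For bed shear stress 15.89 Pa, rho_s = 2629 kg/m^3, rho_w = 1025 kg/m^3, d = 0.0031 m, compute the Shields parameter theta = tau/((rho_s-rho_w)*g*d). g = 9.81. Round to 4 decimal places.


theta = tau / ((rho_s - rho_w) * g * d)
rho_s - rho_w = 2629 - 1025 = 1604
Denominator = 1604 * 9.81 * 0.0031 = 48.779244
theta = 15.89 / 48.779244
theta = 0.3258

0.3258


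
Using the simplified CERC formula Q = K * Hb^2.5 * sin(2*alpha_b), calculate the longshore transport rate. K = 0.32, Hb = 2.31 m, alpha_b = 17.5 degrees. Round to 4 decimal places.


Q = K * Hb^2.5 * sin(2 * alpha_b)
Hb^2.5 = 2.31^2.5 = 8.110170
sin(2 * 17.5) = sin(35.0) = 0.573576
Q = 0.32 * 8.110170 * 0.573576
Q = 1.4886 m^3/s

1.4886


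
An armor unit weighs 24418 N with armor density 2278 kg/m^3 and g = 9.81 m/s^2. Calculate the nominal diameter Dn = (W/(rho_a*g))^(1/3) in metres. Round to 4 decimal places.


V = W / (rho_a * g)
V = 24418 / (2278 * 9.81)
V = 24418 / 22347.18
V = 1.092666 m^3
Dn = V^(1/3) = 1.092666^(1/3)
Dn = 1.0300 m

1.0300


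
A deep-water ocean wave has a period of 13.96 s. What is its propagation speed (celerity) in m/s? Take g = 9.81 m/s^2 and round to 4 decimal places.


We use the deep-water celerity formula:
C = g * T / (2 * pi)
C = 9.81 * 13.96 / (2 * 3.14159...)
C = 136.947600 / 6.283185
C = 21.7959 m/s

21.7959


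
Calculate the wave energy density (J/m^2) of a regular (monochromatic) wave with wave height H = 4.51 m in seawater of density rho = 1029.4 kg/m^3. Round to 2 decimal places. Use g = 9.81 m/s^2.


E = (1/8) * rho * g * H^2
E = (1/8) * 1029.4 * 9.81 * 4.51^2
E = 0.125 * 1029.4 * 9.81 * 20.3401
E = 25675.34 J/m^2

25675.34


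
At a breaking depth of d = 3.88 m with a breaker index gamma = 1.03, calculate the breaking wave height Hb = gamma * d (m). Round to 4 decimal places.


Hb = gamma * d
Hb = 1.03 * 3.88
Hb = 3.9964 m

3.9964


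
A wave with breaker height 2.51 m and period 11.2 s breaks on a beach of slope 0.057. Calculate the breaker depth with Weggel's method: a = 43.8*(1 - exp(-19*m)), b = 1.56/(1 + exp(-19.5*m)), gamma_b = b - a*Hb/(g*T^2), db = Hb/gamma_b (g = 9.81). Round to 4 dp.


a = 43.8 * (1 - exp(-19 * m))
exp(-19 * 0.057) = exp(-1.0830) = 0.338578
a = 43.8 * (1 - 0.338578) = 28.970272
b = 1.56 / (1 + exp(-19.5 * m))
exp(-19.5 * 0.057) = exp(-1.1115) = 0.329065
b = 1.56 / (1 + 0.329065) = 1.173757
Hb / (g * T^2) = 2.51 / (9.81 * 11.2^2) = 2.51 / 1230.5664 = 0.00203971
gamma_b = b - a * Hb/(g*T^2) = 1.173757 - 28.970272 * 0.00203971 = 1.114667
db = Hb / gamma_b = 2.51 / 1.114667
db = 2.2518 m

2.2518


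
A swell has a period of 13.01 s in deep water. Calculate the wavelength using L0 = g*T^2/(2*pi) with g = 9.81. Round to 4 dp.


L0 = g * T^2 / (2 * pi)
L0 = 9.81 * 13.01^2 / (2 * pi)
L0 = 9.81 * 169.2601 / 6.28319
L0 = 1660.4416 / 6.28319
L0 = 264.2675 m

264.2675


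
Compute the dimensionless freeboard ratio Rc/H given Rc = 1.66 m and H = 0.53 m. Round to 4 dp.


Relative freeboard = Rc / H
= 1.66 / 0.53
= 3.1321

3.1321


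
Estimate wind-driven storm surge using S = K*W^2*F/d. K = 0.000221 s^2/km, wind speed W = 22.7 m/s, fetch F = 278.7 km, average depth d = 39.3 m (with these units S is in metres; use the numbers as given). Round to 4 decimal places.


S = K * W^2 * F / d
W^2 = 22.7^2 = 515.29
S = 0.000221 * 515.29 * 278.7 / 39.3
Numerator = 0.000221 * 515.29 * 278.7 = 31.738102
S = 31.738102 / 39.3 = 0.8076 m

0.8076


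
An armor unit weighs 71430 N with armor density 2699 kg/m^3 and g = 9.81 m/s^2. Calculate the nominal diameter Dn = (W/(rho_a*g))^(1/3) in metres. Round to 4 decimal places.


V = W / (rho_a * g)
V = 71430 / (2699 * 9.81)
V = 71430 / 26477.19
V = 2.697794 m^3
Dn = V^(1/3) = 2.697794^(1/3)
Dn = 1.3921 m

1.3921


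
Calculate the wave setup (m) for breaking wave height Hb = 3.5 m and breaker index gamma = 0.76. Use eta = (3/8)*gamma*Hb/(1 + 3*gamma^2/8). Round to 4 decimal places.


eta = (3/8) * gamma * Hb / (1 + 3*gamma^2/8)
Numerator = (3/8) * 0.76 * 3.5 = 0.997500
Denominator = 1 + 3*0.76^2/8 = 1 + 0.216600 = 1.216600
eta = 0.997500 / 1.216600
eta = 0.8199 m

0.8199


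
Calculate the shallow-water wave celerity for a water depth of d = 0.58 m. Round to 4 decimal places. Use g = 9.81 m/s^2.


Using the shallow-water approximation:
C = sqrt(g * d) = sqrt(9.81 * 0.58)
C = sqrt(5.6898)
C = 2.3853 m/s

2.3853


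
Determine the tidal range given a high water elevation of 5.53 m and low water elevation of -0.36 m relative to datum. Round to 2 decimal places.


Tidal range = High water - Low water
Tidal range = 5.53 - (-0.36)
Tidal range = 5.89 m

5.89


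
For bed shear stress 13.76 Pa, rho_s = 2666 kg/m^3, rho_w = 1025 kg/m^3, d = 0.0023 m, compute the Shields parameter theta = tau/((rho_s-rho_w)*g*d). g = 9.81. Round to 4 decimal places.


theta = tau / ((rho_s - rho_w) * g * d)
rho_s - rho_w = 2666 - 1025 = 1641
Denominator = 1641 * 9.81 * 0.0023 = 37.025883
theta = 13.76 / 37.025883
theta = 0.3716

0.3716


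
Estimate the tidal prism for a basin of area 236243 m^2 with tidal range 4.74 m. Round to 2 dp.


Tidal prism = Area * Tidal range
P = 236243 * 4.74
P = 1119791.82 m^3

1119791.82


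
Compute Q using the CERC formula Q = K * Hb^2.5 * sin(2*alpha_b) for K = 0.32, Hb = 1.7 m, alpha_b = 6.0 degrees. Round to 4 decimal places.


Q = K * Hb^2.5 * sin(2 * alpha_b)
Hb^2.5 = 1.7^2.5 = 3.768099
sin(2 * 6.0) = sin(12.0) = 0.207912
Q = 0.32 * 3.768099 * 0.207912
Q = 0.2507 m^3/s

0.2507


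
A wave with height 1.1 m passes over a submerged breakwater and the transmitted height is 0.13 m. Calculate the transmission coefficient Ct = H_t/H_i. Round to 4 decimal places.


Ct = H_t / H_i
Ct = 0.13 / 1.1
Ct = 0.1182

0.1182


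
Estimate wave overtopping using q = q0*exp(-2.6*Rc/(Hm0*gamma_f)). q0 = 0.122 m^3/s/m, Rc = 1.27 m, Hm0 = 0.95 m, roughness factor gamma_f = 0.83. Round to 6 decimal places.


q = q0 * exp(-2.6 * Rc / (Hm0 * gamma_f))
Exponent = -2.6 * 1.27 / (0.95 * 0.83)
= -2.6 * 1.27 / 0.7885
= -4.187698
exp(-4.187698) = 0.015181
q = 0.122 * 0.015181
q = 0.001852 m^3/s/m

0.001852


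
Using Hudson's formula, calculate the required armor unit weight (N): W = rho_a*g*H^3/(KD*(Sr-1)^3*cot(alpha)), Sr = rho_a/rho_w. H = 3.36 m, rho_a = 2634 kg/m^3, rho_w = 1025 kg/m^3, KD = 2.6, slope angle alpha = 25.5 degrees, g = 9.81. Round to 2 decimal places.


Sr = rho_a / rho_w = 2634 / 1025 = 2.569756
(Sr - 1) = 1.569756
(Sr - 1)^3 = 3.868090
cot(25.5) = 1 / tan(25.5) = 1 / 0.476976 = 2.096544
Numerator = 2634 * 9.81 * 3.36^3 = 980172.7178
Denominator = 2.6 * 3.868090 * 2.096544 = 21.085009
W = 980172.7178 / 21.085009
W = 46486.71 N

46486.71


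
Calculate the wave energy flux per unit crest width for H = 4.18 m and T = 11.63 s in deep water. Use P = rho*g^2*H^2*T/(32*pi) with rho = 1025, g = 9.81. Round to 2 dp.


P = rho * g^2 * H^2 * T / (32 * pi)
P = 1025 * 9.81^2 * 4.18^2 * 11.63 / (32 * pi)
P = 1025 * 96.2361 * 17.4724 * 11.63 / 100.53096
P = 199385.84 W/m

199385.84


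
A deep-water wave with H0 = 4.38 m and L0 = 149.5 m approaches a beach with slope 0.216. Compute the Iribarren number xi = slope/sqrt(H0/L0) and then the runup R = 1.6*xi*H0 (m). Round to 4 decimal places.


xi = slope / sqrt(H0/L0)
H0/L0 = 4.38/149.5 = 0.029298
sqrt(0.029298) = 0.171166
xi = 0.216 / 0.171166 = 1.261936
R = 1.6 * xi * H0 = 1.6 * 1.261936 * 4.38
R = 8.8436 m

8.8436


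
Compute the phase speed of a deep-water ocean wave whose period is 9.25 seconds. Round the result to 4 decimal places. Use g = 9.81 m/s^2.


We use the deep-water celerity formula:
C = g * T / (2 * pi)
C = 9.81 * 9.25 / (2 * 3.14159...)
C = 90.742500 / 6.283185
C = 14.4421 m/s

14.4421


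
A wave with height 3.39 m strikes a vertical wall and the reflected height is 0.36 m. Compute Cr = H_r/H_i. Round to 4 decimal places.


Cr = H_r / H_i
Cr = 0.36 / 3.39
Cr = 0.1062

0.1062


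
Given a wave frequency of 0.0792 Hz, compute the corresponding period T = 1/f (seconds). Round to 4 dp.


T = 1 / f
T = 1 / 0.0792
T = 12.6263 s

12.6263


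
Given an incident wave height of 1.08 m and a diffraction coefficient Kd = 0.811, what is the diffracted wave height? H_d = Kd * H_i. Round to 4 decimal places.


H_d = Kd * H_i
H_d = 0.811 * 1.08
H_d = 0.8759 m

0.8759


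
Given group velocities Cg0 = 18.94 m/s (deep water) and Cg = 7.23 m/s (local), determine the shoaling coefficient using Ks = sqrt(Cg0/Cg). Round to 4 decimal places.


Ks = sqrt(Cg0 / Cg)
Ks = sqrt(18.94 / 7.23)
Ks = sqrt(2.6196)
Ks = 1.6185

1.6185


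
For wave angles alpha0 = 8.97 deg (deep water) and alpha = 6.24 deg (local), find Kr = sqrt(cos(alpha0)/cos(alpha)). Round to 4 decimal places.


Kr = sqrt(cos(alpha0) / cos(alpha))
cos(8.97) = 0.987770
cos(6.24) = 0.994075
Kr = sqrt(0.987770 / 0.994075)
Kr = sqrt(0.993657)
Kr = 0.9968

0.9968


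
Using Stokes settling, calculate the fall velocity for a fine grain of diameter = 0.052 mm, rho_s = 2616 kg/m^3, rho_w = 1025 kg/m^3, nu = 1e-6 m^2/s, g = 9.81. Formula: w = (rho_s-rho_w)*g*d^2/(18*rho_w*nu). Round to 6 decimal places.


w = (rho_s - rho_w) * g * d^2 / (18 * rho_w * nu)
d = 0.052 mm = 0.000052 m
rho_s - rho_w = 2616 - 1025 = 1591
Numerator = 1591 * 9.81 * (0.000052)^2 = 0.000042203248
Denominator = 18 * 1025 * 1e-6 = 0.018450
w = 0.002287 m/s

0.002287


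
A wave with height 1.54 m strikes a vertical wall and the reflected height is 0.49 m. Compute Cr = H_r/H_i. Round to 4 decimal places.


Cr = H_r / H_i
Cr = 0.49 / 1.54
Cr = 0.3182

0.3182


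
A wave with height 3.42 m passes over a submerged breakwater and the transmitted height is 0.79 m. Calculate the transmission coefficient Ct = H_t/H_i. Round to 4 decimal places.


Ct = H_t / H_i
Ct = 0.79 / 3.42
Ct = 0.2310

0.2310


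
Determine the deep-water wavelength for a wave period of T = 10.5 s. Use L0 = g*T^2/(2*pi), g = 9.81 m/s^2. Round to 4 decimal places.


L0 = g * T^2 / (2 * pi)
L0 = 9.81 * 10.5^2 / (2 * pi)
L0 = 9.81 * 110.2500 / 6.28319
L0 = 1081.5525 / 6.28319
L0 = 172.1344 m

172.1344


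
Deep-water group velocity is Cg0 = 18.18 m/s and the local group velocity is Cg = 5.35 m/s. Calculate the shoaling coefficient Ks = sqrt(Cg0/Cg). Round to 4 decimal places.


Ks = sqrt(Cg0 / Cg)
Ks = sqrt(18.18 / 5.35)
Ks = sqrt(3.3981)
Ks = 1.8434

1.8434


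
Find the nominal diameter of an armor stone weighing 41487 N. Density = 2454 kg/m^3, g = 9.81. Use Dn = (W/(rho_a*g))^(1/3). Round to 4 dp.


V = W / (rho_a * g)
V = 41487 / (2454 * 9.81)
V = 41487 / 24073.74
V = 1.723330 m^3
Dn = V^(1/3) = 1.723330^(1/3)
Dn = 1.1989 m

1.1989


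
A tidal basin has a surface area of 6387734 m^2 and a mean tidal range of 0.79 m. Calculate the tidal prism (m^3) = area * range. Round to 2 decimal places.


Tidal prism = Area * Tidal range
P = 6387734 * 0.79
P = 5046309.86 m^3

5046309.86


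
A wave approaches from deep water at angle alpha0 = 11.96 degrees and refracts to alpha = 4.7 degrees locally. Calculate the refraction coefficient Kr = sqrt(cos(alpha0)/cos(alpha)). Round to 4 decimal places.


Kr = sqrt(cos(alpha0) / cos(alpha))
cos(11.96) = 0.978293
cos(4.7) = 0.996637
Kr = sqrt(0.978293 / 0.996637)
Kr = sqrt(0.981593)
Kr = 0.9908

0.9908


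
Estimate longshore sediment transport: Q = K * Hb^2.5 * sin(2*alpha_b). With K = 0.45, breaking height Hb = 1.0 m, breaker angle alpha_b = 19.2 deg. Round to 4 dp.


Q = K * Hb^2.5 * sin(2 * alpha_b)
Hb^2.5 = 1.0^2.5 = 1.000000
sin(2 * 19.2) = sin(38.4) = 0.621148
Q = 0.45 * 1.000000 * 0.621148
Q = 0.2795 m^3/s

0.2795


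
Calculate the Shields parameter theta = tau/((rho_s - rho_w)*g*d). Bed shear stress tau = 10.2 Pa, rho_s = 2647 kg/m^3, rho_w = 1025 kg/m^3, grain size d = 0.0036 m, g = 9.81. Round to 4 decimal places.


theta = tau / ((rho_s - rho_w) * g * d)
rho_s - rho_w = 2647 - 1025 = 1622
Denominator = 1622 * 9.81 * 0.0036 = 57.282552
theta = 10.2 / 57.282552
theta = 0.1781

0.1781


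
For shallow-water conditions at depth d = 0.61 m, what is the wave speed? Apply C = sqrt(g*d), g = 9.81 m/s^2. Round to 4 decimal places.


Using the shallow-water approximation:
C = sqrt(g * d) = sqrt(9.81 * 0.61)
C = sqrt(5.9841)
C = 2.4462 m/s

2.4462


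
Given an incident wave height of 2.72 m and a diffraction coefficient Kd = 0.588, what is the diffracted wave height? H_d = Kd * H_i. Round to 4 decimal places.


H_d = Kd * H_i
H_d = 0.588 * 2.72
H_d = 1.5994 m

1.5994


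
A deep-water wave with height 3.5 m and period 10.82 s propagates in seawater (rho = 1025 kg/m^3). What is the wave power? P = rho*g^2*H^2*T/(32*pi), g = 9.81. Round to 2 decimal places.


P = rho * g^2 * H^2 * T / (32 * pi)
P = 1025 * 9.81^2 * 3.5^2 * 10.82 / (32 * pi)
P = 1025 * 96.2361 * 12.2500 * 10.82 / 100.53096
P = 130054.50 W/m

130054.50


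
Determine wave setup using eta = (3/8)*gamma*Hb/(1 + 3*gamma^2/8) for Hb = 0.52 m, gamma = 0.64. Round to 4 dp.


eta = (3/8) * gamma * Hb / (1 + 3*gamma^2/8)
Numerator = (3/8) * 0.64 * 0.52 = 0.124800
Denominator = 1 + 3*0.64^2/8 = 1 + 0.153600 = 1.153600
eta = 0.124800 / 1.153600
eta = 0.1082 m

0.1082


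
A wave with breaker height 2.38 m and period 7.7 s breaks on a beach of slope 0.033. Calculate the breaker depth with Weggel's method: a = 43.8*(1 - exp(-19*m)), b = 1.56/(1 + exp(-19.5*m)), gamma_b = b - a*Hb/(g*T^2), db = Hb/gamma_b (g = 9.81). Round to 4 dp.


a = 43.8 * (1 - exp(-19 * m))
exp(-19 * 0.033) = exp(-0.6270) = 0.534192
a = 43.8 * (1 - 0.534192) = 20.402391
b = 1.56 / (1 + exp(-19.5 * m))
exp(-19.5 * 0.033) = exp(-0.6435) = 0.525450
b = 1.56 / (1 + 0.525450) = 1.022649
Hb / (g * T^2) = 2.38 / (9.81 * 7.7^2) = 2.38 / 581.6349 = 0.00409191
gamma_b = b - a * Hb/(g*T^2) = 1.022649 - 20.402391 * 0.00409191 = 0.939164
db = Hb / gamma_b = 2.38 / 0.939164
db = 2.5342 m

2.5342


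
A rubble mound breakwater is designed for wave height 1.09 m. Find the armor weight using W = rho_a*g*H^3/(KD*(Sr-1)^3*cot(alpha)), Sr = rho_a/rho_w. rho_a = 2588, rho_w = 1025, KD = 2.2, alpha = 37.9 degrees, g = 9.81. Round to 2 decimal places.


Sr = rho_a / rho_w = 2588 / 1025 = 2.524878
(Sr - 1) = 1.524878
(Sr - 1)^3 = 3.545727
cot(37.9) = 1 / tan(37.9) = 1 / 0.778479 = 1.284557
Numerator = 2588 * 9.81 * 1.09^3 = 32878.5589
Denominator = 2.2 * 3.545727 * 1.284557 = 10.020312
W = 32878.5589 / 10.020312
W = 3281.19 N

3281.19


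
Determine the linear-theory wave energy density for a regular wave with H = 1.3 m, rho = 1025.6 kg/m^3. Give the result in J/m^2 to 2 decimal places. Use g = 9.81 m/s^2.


E = (1/8) * rho * g * H^2
E = (1/8) * 1025.6 * 9.81 * 1.3^2
E = 0.125 * 1025.6 * 9.81 * 1.6900
E = 2125.41 J/m^2

2125.41


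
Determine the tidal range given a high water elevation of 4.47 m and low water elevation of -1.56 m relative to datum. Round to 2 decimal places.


Tidal range = High water - Low water
Tidal range = 4.47 - (-1.56)
Tidal range = 6.03 m

6.03


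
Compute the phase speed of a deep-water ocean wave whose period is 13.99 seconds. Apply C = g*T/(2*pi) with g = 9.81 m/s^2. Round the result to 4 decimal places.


We use the deep-water celerity formula:
C = g * T / (2 * pi)
C = 9.81 * 13.99 / (2 * 3.14159...)
C = 137.241900 / 6.283185
C = 21.8427 m/s

21.8427


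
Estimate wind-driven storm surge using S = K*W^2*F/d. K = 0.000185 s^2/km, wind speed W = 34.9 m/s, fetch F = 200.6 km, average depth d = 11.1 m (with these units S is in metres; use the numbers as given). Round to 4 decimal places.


S = K * W^2 * F / d
W^2 = 34.9^2 = 1218.01
S = 0.000185 * 1218.01 * 200.6 / 11.1
Numerator = 0.000185 * 1218.01 * 200.6 = 45.201569
S = 45.201569 / 11.1 = 4.0722 m

4.0722


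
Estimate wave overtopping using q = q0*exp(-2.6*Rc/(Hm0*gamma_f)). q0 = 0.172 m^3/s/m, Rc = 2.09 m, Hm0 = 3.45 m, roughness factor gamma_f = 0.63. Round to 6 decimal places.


q = q0 * exp(-2.6 * Rc / (Hm0 * gamma_f))
Exponent = -2.6 * 2.09 / (3.45 * 0.63)
= -2.6 * 2.09 / 2.1735
= -2.500115
exp(-2.500115) = 0.082076
q = 0.172 * 0.082076
q = 0.014117 m^3/s/m

0.014117


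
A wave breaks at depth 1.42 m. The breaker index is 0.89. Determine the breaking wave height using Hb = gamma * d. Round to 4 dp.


Hb = gamma * d
Hb = 0.89 * 1.42
Hb = 1.2638 m

1.2638


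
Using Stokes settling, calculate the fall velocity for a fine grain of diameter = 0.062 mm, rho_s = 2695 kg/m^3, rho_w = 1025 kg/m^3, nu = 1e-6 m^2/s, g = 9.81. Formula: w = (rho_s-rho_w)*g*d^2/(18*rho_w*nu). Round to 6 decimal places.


w = (rho_s - rho_w) * g * d^2 / (18 * rho_w * nu)
d = 0.062 mm = 0.000062 m
rho_s - rho_w = 2695 - 1025 = 1670
Numerator = 1670 * 9.81 * (0.000062)^2 = 0.000062975099
Denominator = 18 * 1025 * 1e-6 = 0.018450
w = 0.003413 m/s

0.003413


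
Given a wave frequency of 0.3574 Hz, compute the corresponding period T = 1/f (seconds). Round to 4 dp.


T = 1 / f
T = 1 / 0.3574
T = 2.7980 s

2.7980


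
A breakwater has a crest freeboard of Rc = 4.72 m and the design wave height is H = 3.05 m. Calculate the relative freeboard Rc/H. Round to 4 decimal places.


Relative freeboard = Rc / H
= 4.72 / 3.05
= 1.5475

1.5475
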